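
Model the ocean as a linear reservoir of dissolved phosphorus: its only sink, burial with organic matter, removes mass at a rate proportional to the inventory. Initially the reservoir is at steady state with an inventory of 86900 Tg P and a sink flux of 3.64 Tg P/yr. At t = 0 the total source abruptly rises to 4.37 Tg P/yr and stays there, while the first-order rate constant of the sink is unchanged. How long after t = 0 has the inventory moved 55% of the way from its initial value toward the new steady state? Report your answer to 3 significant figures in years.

19100 yr

τ = M₀/F₀ = 86900/3.64 = 23870 yr.
The remaining gap fraction is e^(−t/τ); 55% covered ⇒ e^(−t/τ) = 0.450.
t = −τ ln(0.450) = 23870 × 0.7985 = 19060 yr.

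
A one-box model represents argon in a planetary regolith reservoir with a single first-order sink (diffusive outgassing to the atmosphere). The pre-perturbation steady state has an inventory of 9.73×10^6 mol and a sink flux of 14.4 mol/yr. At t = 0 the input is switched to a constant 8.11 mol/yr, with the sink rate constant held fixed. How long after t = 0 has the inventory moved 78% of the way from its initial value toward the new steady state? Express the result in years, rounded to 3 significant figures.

τ = M₀/F₀ = 9.73×10^6/14.4 = 675700 yr.
The remaining gap fraction is e^(−t/τ); 78% covered ⇒ e^(−t/τ) = 0.220.
t = −τ ln(0.220) = 675700 × 1.514 = 1.023×10^6 yr.

1.02×10^6 yr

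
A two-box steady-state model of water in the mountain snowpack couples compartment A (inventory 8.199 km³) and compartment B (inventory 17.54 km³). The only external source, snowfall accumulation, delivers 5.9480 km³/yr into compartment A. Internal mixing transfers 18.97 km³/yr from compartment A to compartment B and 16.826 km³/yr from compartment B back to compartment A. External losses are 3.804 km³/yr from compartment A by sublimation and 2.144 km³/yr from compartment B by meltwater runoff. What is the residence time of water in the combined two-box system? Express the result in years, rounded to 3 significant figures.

For the system as a whole, the A↔B exchange is internal and contributes nothing to the throughput; only the external sinks remove mass.
M_total = 8.199 + 17.54 = 25.739 km³.
ΣF_external_out = 3.804 + 2.144 = 5.9480 km³/yr.
τ = M_total / ΣF_ext = 25.739 / 5.9480 = 4.327 yr.

4.33 yr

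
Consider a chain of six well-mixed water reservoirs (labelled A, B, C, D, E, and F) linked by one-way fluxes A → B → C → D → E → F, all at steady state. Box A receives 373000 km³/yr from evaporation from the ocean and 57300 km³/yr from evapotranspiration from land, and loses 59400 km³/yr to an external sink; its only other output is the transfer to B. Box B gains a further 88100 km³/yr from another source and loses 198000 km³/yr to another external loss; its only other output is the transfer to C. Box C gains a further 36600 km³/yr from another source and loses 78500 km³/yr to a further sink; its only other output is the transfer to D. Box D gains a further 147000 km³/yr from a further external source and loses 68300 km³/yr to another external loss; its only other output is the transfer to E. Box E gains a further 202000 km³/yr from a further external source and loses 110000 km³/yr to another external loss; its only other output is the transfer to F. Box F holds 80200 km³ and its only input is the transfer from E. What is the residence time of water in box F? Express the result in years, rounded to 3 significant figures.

Box A: F(A→B) = (373000 + 57300) − 59400 = 370900 km³/yr.
Box B: F(B→C) = (370900 + 88100) − 198000 = 261000 km³/yr.
Box C: F(C→D) = (261000 + 36600) − 78500 = 219100 km³/yr.
Box D: F(D→E) = (219100 + 147000) − 68300 = 297800 km³/yr.
Box E: F(E→F) = (297800 + 202000) − 110000 = 389800 km³/yr.
Box F throughput = its input = 389800 km³/yr; τ = 80200 / 389800 = 0.2057 yr.

0.206 yr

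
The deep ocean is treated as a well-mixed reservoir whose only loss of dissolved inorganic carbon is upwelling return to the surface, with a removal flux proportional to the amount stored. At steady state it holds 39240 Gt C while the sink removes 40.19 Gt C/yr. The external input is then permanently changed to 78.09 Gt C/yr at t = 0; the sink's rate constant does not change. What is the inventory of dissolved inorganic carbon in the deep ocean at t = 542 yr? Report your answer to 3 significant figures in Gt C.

The sink rate constant is k = F₀/M₀ = 40.19/39240 = 0.001024 yr⁻¹.
Solving dM/dt = F₁ − kM with M(0) = M₀ gives M(t) = F₁/k + (M₀ − F₁/k)·e^(−kt).
F₁/k = 78.09/0.001024 = 76244 Gt C; kt = 0.001024 × 542 = 0.5551, e^(−kt) = 0.5740.
M(542) = 76244 + (39240 − 76244) × 0.5740 = 76244 − 21240 = 55004 Gt C.

55000 Gt C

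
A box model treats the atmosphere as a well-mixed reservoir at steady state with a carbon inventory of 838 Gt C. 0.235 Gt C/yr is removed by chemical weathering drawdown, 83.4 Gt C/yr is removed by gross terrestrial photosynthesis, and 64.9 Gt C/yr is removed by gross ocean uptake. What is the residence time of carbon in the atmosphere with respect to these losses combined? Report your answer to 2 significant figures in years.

5.6 yr

Total removal = 0.2350 + 83.40 + 64.90 = 148.54 Gt C/yr.
τ = M / ΣF_out = 838 / 148.54 = 5.642 yr.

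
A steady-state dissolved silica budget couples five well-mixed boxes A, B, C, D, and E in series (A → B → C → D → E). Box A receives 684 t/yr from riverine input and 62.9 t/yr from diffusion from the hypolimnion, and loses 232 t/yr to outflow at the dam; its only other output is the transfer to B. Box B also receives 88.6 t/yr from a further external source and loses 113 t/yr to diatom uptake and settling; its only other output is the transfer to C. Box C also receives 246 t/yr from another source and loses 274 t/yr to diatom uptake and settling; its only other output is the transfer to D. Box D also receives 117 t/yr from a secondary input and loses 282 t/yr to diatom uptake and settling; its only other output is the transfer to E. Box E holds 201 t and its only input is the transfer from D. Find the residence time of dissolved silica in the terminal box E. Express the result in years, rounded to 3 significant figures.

Box A: F(A→B) = (684 + 62.9) − 232 = 514.90 t/yr.
Box B: F(B→C) = (514.90 + 88.6) − 113 = 490.50 t/yr.
Box C: F(C→D) = (490.50 + 246) − 274 = 462.50 t/yr.
Box D: F(D→E) = (462.50 + 117) − 282 = 297.50 t/yr.
Box E throughput = its input = 297.50 t/yr; τ = 201 / 297.50 = 0.6756 yr.

0.676 yr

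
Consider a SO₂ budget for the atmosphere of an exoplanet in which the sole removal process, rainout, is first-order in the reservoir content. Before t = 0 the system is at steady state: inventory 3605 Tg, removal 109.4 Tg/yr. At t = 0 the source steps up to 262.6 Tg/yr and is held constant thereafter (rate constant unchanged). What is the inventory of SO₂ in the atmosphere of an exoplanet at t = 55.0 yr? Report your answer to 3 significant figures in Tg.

Residence time τ = M₀/F₀ = 32.95 yr. The eventual steady state is M_∞ = M₀·(F₁/F₀) = 3605 × 262.6/109.4 = 8653.3 Tg.
The anomaly ΔM(t) = M(t) − M_∞ decays as ΔM₀·e^(−t/τ) with ΔM₀ = 3605 − 8653.3 = −5048 Tg.
At t = 55.0 yr, e^(−t/τ) = e^(−1.669) = 0.1884, so ΔM = −951.2 Tg and M = 8653.3 − 951.2 = 7702.1 Tg.

7700 Tg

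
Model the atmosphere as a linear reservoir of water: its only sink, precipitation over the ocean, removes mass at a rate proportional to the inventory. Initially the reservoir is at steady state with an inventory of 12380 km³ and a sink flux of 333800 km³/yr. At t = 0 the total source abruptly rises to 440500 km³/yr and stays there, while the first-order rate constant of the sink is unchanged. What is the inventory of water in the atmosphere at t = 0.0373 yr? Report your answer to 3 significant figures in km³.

The sink rate constant is k = F₀/M₀ = 333800/12380 = 26.96 yr⁻¹.
Solving dM/dt = F₁ − kM with M(0) = M₀ gives M(t) = F₁/k + (M₀ − F₁/k)·e^(−kt).
F₁/k = 440500/26.96 = 16337 km³; kt = 26.96 × 0.0373 = 1.006, e^(−kt) = 0.3658.
M(0.0373) = 16337 + (12380 − 16337) × 0.3658 = 16337 − 1448 = 14890 km³.

14900 km³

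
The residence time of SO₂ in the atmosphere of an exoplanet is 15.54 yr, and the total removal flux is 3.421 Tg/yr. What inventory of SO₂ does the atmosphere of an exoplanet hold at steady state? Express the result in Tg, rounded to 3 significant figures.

53.2 Tg

τ = M/F ⇒ M = τ × F = 15.54 × 3.421 = 53.16 Tg.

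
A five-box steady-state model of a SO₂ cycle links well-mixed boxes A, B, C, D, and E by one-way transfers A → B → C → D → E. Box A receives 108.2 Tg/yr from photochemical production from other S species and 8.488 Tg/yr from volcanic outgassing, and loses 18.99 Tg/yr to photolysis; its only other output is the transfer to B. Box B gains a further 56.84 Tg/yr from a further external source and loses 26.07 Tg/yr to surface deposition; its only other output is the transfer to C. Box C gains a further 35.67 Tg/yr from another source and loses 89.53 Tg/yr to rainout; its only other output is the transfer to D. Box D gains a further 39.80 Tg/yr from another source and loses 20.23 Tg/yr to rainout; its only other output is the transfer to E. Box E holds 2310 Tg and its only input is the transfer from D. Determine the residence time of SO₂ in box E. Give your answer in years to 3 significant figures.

24.5 yr

Box A: F(A→B) = (108.2 + 8.488) − 18.99 = 97.698 Tg/yr.
Box B: F(B→C) = (97.698 + 56.84) − 26.07 = 128.47 Tg/yr.
Box C: F(C→D) = (128.47 + 35.67) − 89.53 = 74.608 Tg/yr.
Box D: F(D→E) = (74.608 + 39.80) − 20.23 = 94.178 Tg/yr.
Box E throughput = its input = 94.178 Tg/yr; τ = 2310 / 94.178 = 24.53 yr.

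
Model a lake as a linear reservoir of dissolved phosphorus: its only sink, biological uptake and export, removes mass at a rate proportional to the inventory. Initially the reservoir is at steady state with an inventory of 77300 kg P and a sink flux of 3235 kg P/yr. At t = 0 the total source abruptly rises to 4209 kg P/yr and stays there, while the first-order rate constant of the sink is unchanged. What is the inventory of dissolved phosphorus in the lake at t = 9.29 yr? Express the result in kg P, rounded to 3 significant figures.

84800 kg P

Residence time τ = M₀/F₀ = 23.89 yr. The eventual steady state is M_∞ = M₀·(F₁/F₀) = 77300 × 4209/3235 = 100570 kg P.
The anomaly ΔM(t) = M(t) − M_∞ decays as ΔM₀·e^(−t/τ) with ΔM₀ = 77300 − 100570 = −23270 kg P.
At t = 9.29 yr, e^(−t/τ) = e^(−0.3888) = 0.6779, so ΔM = −15780 kg P and M = 100570 − 15780 = 84797 kg P.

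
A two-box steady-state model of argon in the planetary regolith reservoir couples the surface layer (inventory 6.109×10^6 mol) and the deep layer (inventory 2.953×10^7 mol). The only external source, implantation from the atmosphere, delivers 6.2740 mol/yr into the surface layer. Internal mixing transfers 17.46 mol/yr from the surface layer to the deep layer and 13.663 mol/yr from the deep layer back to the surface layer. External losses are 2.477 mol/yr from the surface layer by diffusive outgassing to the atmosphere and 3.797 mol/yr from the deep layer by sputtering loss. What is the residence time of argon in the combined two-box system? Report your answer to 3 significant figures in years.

Residence time in the combined system uses the total inventory and the total *external* removal — internal exchanges between the two boxes cancel.
M_total = 6.109×10^6 + 2.953×10^7 = 3.5639×10^7 mol.
ΣF_external_out = 2.477 + 3.797 = 6.2740 mol/yr.
τ = M_total / ΣF_ext = 3.5639×10^7 / 6.2740 = 5.680×10^6 yr.

5.68×10^6 yr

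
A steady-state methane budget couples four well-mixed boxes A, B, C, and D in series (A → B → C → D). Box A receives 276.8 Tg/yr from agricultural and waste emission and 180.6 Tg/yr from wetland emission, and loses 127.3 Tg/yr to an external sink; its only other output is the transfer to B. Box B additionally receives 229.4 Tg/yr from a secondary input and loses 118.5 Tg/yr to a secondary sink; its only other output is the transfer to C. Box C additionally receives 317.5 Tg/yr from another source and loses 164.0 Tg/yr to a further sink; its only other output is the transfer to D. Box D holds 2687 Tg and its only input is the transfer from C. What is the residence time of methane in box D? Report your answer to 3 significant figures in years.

Box A: F(A→B) = (276.8 + 180.6) − 127.3 = 330.10 Tg/yr.
Box B: F(B→C) = (330.10 + 229.4) − 118.5 = 441.00 Tg/yr.
Box C: F(C→D) = (441.00 + 317.5) − 164.0 = 594.50 Tg/yr.
Box D throughput = its input = 594.50 Tg/yr; τ = 2687 / 594.50 = 4.520 yr.

4.52 yr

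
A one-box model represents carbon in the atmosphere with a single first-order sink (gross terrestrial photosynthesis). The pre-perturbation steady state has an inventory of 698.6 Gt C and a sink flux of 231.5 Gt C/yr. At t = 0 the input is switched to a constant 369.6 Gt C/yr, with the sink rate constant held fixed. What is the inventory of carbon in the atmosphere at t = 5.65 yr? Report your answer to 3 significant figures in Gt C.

Residence time τ = M₀/F₀ = 3.018 yr. The eventual steady state is M_∞ = M₀·(F₁/F₀) = 698.6 × 369.6/231.5 = 1115.3 Gt C.
The anomaly ΔM(t) = M(t) − M_∞ decays as ΔM₀·e^(−t/τ) with ΔM₀ = 698.6 − 1115.3 = −416.7 Gt C.
At t = 5.65 yr, e^(−t/τ) = e^(−1.872) = 0.1538, so ΔM = −64.08 Gt C and M = 1115.3 − 64.08 = 1051.3 Gt C.

1050 Gt C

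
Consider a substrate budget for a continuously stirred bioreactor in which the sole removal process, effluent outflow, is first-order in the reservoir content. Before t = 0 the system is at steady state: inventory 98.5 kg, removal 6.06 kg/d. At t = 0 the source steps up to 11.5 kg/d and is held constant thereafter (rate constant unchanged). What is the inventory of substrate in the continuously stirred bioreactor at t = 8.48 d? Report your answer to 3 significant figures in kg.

134 kg

The sink rate constant is k = F₀/M₀ = 6.06/98.5 = 0.06152 d⁻¹.
Solving dM/dt = F₁ − kM with M(0) = M₀ gives M(t) = F₁/k + (M₀ − F₁/k)·e^(−kt).
F₁/k = 11.5/0.06152 = 186.92 kg; kt = 0.06152 × 8.48 = 0.5217, e^(−kt) = 0.5935.
M(8.48) = 186.92 + (98.5 − 186.92) × 0.5935 = 186.92 − 52.48 = 134.44 kg.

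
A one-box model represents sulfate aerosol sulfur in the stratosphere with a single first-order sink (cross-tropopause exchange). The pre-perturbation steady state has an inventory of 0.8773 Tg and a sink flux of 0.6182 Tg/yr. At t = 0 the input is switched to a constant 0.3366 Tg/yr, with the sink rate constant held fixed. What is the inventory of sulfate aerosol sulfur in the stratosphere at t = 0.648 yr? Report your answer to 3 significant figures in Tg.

The sink rate constant is k = F₀/M₀ = 0.6182/0.8773 = 0.7047 yr⁻¹.
Solving dM/dt = F₁ − kM with M(0) = M₀ gives M(t) = F₁/k + (M₀ − F₁/k)·e^(−kt).
F₁/k = 0.3366/0.7047 = 0.47768 Tg; kt = 0.7047 × 0.648 = 0.4566, e^(−kt) = 0.6334.
M(0.648) = 0.47768 + (0.8773 − 0.47768) × 0.6334 = 0.47768 + 0.2531 = 0.73081 Tg.

0.731 Tg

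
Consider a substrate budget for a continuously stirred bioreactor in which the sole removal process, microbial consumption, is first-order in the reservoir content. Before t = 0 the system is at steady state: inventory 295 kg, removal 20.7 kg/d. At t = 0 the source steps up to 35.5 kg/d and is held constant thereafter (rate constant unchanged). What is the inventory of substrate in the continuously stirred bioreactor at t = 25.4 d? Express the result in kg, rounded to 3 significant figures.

Residence time τ = M₀/F₀ = 14.25 d. The eventual steady state is M_∞ = M₀·(F₁/F₀) = 295 × 35.5/20.7 = 505.92 kg.
The anomaly ΔM(t) = M(t) − M_∞ decays as ΔM₀·e^(−t/τ) with ΔM₀ = 295 − 505.92 = −210.9 kg.
At t = 25.4 d, e^(−t/τ) = e^(−1.782) = 0.1682, so ΔM = −35.49 kg and M = 505.92 − 35.49 = 470.43 kg.

470 kg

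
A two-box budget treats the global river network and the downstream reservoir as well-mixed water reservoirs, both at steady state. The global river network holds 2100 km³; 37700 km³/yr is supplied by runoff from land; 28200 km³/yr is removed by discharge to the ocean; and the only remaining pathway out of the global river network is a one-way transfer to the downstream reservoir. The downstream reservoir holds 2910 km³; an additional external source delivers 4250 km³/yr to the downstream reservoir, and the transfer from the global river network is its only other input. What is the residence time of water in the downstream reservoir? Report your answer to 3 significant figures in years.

Balance the global river network: ΣF_in = 37700 km³/yr.
Transfer to the downstream reservoir = ΣF_in − (28200) = 9500.0 km³/yr.
Total input to the downstream reservoir = 9500.0 + 4250 = 13750 km³/yr; at steady state this equals its total output.
τ = M / F = 2910 / 13750 = 0.2116 yr.

0.212 yr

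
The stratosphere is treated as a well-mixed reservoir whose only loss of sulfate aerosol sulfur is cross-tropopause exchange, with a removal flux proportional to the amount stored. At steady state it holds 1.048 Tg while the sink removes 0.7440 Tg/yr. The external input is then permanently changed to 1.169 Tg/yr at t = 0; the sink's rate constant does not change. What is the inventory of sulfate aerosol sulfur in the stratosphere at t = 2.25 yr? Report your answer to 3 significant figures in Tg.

The sink rate constant is k = F₀/M₀ = 0.7440/1.048 = 0.7099 yr⁻¹.
Solving dM/dt = F₁ − kM with M(0) = M₀ gives M(t) = F₁/k + (M₀ − F₁/k)·e^(−kt).
F₁/k = 1.169/0.7099 = 1.6467 Tg; kt = 0.7099 × 2.25 = 1.597, e^(−kt) = 0.2024.
M(2.25) = 1.6467 + (1.048 − 1.6467) × 0.2024 = 1.6467 − 0.1212 = 1.5255 Tg.

1.53 Tg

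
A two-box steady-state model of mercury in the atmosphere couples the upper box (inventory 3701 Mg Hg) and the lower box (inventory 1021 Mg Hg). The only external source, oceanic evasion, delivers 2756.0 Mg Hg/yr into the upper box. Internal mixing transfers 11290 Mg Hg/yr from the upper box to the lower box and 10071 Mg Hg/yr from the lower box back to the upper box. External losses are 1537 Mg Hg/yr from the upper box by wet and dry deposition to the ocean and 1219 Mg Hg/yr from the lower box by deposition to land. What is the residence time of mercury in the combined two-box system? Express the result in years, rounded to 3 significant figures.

Residence time in the combined system uses the total inventory and the total *external* removal — internal exchanges between the two boxes cancel.
M_total = 3701 + 1021 = 4722.0 Mg Hg.
ΣF_external_out = 1537 + 1219 = 2756.0 Mg Hg/yr.
τ = M_total / ΣF_ext = 4722.0 / 2756.0 = 1.713 yr.

1.71 yr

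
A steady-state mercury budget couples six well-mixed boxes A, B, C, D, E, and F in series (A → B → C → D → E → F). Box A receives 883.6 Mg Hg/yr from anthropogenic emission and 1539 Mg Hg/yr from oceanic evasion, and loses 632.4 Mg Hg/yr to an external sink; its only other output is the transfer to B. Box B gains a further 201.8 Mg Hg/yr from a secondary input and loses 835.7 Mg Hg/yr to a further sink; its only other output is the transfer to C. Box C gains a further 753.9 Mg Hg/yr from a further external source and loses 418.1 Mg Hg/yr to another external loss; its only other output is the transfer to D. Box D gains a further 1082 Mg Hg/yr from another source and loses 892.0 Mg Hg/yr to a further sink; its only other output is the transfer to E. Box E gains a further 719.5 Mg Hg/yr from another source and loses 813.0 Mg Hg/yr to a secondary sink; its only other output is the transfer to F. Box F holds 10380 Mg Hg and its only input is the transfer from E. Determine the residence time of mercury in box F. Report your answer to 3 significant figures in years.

Box A: F(A→B) = (883.6 + 1539) − 632.4 = 1790.2 Mg Hg/yr.
Box B: F(B→C) = (1790.2 + 201.8) − 835.7 = 1156.3 Mg Hg/yr.
Box C: F(C→D) = (1156.3 + 753.9) − 418.1 = 1492.1 Mg Hg/yr.
Box D: F(D→E) = (1492.1 + 1082) − 892.0 = 1682.1 Mg Hg/yr.
Box E: F(E→F) = (1682.1 + 719.5) − 813.0 = 1588.6 Mg Hg/yr.
Box F throughput = its input = 1588.6 Mg Hg/yr; τ = 10380 / 1588.6 = 6.534 yr.

6.53 yr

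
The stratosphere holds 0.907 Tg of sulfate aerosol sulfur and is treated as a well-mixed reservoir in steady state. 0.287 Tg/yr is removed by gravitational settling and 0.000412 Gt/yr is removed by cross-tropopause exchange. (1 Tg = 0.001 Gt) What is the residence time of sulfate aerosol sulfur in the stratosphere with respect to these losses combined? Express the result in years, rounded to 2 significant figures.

1.3 yr

Convert the cross-tropopause exchange flux: 0.000412 Gt/yr = 0.4120 Tg/yr.
Total removal = 0.2870 + 0.4120 = 0.69900 Tg/yr.
τ = M / ΣF_out = 0.907 / 0.69900 = 1.298 yr.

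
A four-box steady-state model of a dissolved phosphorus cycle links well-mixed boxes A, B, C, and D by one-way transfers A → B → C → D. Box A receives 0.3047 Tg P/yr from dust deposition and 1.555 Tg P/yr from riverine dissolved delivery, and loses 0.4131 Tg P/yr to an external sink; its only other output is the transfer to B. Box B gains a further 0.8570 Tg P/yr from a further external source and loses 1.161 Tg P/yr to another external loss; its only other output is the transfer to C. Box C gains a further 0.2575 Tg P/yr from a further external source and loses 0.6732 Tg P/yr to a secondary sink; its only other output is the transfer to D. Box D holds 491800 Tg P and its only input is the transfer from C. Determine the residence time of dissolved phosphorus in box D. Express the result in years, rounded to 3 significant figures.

Box A: F(A→B) = (0.3047 + 1.555) − 0.4131 = 1.4466 Tg P/yr.
Box B: F(B→C) = (1.4466 + 0.8570) − 1.161 = 1.1426 Tg P/yr.
Box C: F(C→D) = (1.1426 + 0.2575) − 0.6732 = 0.72690 Tg P/yr.
Box D throughput = its input = 0.72690 Tg P/yr; τ = 491800 / 0.72690 = 676600 yr.

677000 yr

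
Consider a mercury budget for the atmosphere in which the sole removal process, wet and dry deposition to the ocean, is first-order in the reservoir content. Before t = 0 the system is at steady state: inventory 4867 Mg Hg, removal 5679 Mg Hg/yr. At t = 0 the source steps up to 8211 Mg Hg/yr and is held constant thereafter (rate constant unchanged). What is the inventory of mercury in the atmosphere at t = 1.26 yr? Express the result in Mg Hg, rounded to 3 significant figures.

The sink rate constant is k = F₀/M₀ = 5679/4867 = 1.167 yr⁻¹.
Solving dM/dt = F₁ − kM with M(0) = M₀ gives M(t) = F₁/k + (M₀ − F₁/k)·e^(−kt).
F₁/k = 8211/1.167 = 7037.0 Mg Hg; kt = 1.167 × 1.26 = 1.470, e^(−kt) = 0.2299.
M(1.26) = 7037.0 + (4867 − 7037.0) × 0.2299 = 7037.0 − 498.8 = 6538.1 Mg Hg.

6540 Mg Hg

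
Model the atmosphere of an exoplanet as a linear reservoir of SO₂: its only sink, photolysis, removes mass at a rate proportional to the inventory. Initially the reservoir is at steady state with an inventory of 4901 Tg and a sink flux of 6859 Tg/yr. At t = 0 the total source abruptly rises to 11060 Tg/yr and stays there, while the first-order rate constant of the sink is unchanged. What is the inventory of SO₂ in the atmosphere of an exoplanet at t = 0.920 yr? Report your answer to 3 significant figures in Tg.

7070 Tg

τ = M₀/F₀ = 4901/6859 = 0.7145 yr; rate constant k = 1/τ.
New steady state M_∞ = F₁/k = F₁·τ = 11060 × 0.7145 = 7902.8 Tg.
M(t) = M_∞ + (M₀ − M_∞)·e^(−t/τ); t/τ = 0.920/0.7145 = 1.288, so e^(−t/τ) = 0.2759.
M(t) = 7902.8 − 3002 × 0.2759 = 7074.4 Tg.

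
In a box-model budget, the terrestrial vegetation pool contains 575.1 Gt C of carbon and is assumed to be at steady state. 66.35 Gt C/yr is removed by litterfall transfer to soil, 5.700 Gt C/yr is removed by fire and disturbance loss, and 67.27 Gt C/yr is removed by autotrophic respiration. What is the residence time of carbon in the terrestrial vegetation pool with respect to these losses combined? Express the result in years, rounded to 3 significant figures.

4.13 yr

Total removal = 66.35 + 5.700 + 67.27 = 139.32 Gt C/yr.
τ = M / ΣF_out = 575.1 / 139.32 = 4.128 yr.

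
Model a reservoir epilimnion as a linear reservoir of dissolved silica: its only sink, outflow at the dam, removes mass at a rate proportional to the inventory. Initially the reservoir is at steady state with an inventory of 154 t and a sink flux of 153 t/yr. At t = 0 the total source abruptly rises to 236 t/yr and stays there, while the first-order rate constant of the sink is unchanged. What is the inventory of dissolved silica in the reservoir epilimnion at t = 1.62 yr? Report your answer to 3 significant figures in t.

The sink rate constant is k = F₀/M₀ = 153/154 = 0.9935 yr⁻¹.
Solving dM/dt = F₁ − kM with M(0) = M₀ gives M(t) = F₁/k + (M₀ − F₁/k)·e^(−kt).
F₁/k = 236/0.9935 = 237.54 t; kt = 0.9935 × 1.62 = 1.609, e^(−kt) = 0.2000.
M(1.62) = 237.54 + (154 − 237.54) × 0.2000 = 237.54 − 16.71 = 220.83 t.

221 t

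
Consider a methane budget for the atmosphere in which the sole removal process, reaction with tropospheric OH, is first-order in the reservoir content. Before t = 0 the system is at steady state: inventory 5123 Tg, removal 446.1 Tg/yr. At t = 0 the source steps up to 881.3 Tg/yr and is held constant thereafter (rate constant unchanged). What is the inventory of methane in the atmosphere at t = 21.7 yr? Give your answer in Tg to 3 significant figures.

9370 Tg

τ = M₀/F₀ = 5123/446.1 = 11.48 yr; rate constant k = 1/τ.
New steady state M_∞ = F₁/k = F₁·τ = 881.3 × 11.48 = 10121 Tg.
M(t) = M_∞ + (M₀ − M_∞)·e^(−t/τ); t/τ = 21.7/11.48 = 1.890, so e^(−t/τ) = 0.1511.
M(t) = 10121 − 4998 × 0.1511 = 9365.5 Tg.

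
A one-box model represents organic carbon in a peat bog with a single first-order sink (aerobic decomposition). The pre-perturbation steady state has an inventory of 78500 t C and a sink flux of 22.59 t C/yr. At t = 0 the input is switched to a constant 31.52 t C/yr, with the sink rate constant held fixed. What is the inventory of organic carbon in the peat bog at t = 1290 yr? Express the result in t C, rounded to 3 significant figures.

The sink rate constant is k = F₀/M₀ = 22.59/78500 = 0.0002878 yr⁻¹.
Solving dM/dt = F₁ − kM with M(0) = M₀ gives M(t) = F₁/k + (M₀ − F₁/k)·e^(−kt).
F₁/k = 31.52/0.0002878 = 109530 t C; kt = 0.0002878 × 1290 = 0.3712, e^(−kt) = 0.6899.
M(1290) = 109530 + (78500 − 109530) × 0.6899 = 109530 − 21410 = 88123 t C.

88100 t C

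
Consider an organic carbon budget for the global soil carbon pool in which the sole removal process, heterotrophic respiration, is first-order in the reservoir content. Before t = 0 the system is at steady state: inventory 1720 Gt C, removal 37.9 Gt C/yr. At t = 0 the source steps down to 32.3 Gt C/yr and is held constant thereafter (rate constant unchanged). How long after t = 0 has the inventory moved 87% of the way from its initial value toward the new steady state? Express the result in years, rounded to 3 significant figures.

τ = M₀/F₀ = 1720/37.9 = 45.38 yr.
The remaining gap fraction is e^(−t/τ); 87% covered ⇒ e^(−t/τ) = 0.130.
t = −τ ln(0.130) = 45.38 × 2.040 = 92.59 yr.

92.6 yr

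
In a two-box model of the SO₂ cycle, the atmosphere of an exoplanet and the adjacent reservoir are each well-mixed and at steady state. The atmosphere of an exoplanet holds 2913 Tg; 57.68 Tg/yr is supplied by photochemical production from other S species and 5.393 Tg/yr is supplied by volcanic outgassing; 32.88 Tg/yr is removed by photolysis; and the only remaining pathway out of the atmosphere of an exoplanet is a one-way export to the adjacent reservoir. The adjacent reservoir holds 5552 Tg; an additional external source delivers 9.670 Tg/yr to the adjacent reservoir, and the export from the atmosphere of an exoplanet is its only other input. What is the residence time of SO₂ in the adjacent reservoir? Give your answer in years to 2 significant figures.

140 yr

Balance the atmosphere of an exoplanet: ΣF_in = 57.68 + 5.393 = 63.073 Tg/yr.
Export to the adjacent reservoir = ΣF_in − (32.88) = 30.193 Tg/yr.
Total input to the adjacent reservoir = 30.193 + 9.670 = 39.863 Tg/yr; at steady state this equals its total output.
τ = M / F = 5552 / 39.863 = 139.3 yr.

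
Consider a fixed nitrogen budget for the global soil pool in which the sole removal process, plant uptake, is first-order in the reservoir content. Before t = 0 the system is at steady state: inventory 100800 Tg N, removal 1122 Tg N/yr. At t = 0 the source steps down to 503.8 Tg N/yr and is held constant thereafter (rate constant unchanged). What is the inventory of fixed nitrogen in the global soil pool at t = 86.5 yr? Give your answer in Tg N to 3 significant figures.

The sink rate constant is k = F₀/M₀ = 1122/100800 = 0.01113 yr⁻¹.
Solving dM/dt = F₁ − kM with M(0) = M₀ gives M(t) = F₁/k + (M₀ − F₁/k)·e^(−kt).
F₁/k = 503.8/0.01113 = 45261 Tg N; kt = 0.01113 × 86.5 = 0.9628, e^(−kt) = 0.3818.
M(86.5) = 45261 + (100800 − 45261) × 0.3818 = 45261 + 21210 = 66467 Tg N.

66500 Tg N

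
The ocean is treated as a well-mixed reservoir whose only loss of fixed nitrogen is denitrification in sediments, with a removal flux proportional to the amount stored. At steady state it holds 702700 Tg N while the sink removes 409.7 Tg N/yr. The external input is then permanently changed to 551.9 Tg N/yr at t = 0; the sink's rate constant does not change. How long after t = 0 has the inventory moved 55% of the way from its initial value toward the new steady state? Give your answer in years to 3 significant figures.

1370 yr

τ = M₀/F₀ = 702700/409.7 = 1715 yr.
The remaining gap fraction is e^(−t/τ); 55% covered ⇒ e^(−t/τ) = 0.450.
t = −τ ln(0.450) = 1715 × 0.7985 = 1370 yr.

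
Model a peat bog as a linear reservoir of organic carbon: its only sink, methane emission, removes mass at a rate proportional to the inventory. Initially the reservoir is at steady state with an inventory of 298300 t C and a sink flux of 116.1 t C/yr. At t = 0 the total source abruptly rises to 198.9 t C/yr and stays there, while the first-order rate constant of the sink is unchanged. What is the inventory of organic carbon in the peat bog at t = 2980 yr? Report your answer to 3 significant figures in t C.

444000 t C

The sink rate constant is k = F₀/M₀ = 116.1/298300 = 0.0003892 yr⁻¹.
Solving dM/dt = F₁ − kM with M(0) = M₀ gives M(t) = F₁/k + (M₀ − F₁/k)·e^(−kt).
F₁/k = 198.9/0.0003892 = 511040 t C; kt = 0.0003892 × 2980 = 1.160, e^(−kt) = 0.3135.
M(2980) = 511040 + (298300 − 511040) × 0.3135 = 511040 − 66700 = 444340 t C.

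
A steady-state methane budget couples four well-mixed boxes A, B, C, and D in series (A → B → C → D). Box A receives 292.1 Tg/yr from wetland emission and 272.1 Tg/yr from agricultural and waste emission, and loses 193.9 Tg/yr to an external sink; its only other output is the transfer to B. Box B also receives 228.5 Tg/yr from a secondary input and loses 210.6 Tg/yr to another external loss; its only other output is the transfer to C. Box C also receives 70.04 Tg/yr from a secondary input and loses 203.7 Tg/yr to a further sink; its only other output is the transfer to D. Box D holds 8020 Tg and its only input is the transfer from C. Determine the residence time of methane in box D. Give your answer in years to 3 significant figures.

31.5 yr

Box A: F(A→B) = (292.1 + 272.1) − 193.9 = 370.30 Tg/yr.
Box B: F(B→C) = (370.30 + 228.5) − 210.6 = 388.20 Tg/yr.
Box C: F(C→D) = (388.20 + 70.04) − 203.7 = 254.54 Tg/yr.
Box D throughput = its input = 254.54 Tg/yr; τ = 8020 / 254.54 = 31.51 yr.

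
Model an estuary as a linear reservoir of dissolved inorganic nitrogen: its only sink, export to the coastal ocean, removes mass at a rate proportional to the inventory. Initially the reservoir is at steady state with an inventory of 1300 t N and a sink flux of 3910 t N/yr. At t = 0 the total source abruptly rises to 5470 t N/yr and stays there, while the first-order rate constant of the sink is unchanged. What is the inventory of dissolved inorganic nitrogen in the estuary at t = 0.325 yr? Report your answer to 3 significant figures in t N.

Residence time τ = M₀/F₀ = 0.3325 yr. The eventual steady state is M_∞ = M₀·(F₁/F₀) = 1300 × 5470/3910 = 1818.7 t N.
The anomaly ΔM(t) = M(t) − M_∞ decays as ΔM₀·e^(−t/τ) with ΔM₀ = 1300 − 1818.7 = −518.7 t N.
At t = 0.325 yr, e^(−t/τ) = e^(−0.9775) = 0.3763, so ΔM = −195.1 t N and M = 1818.7 − 195.1 = 1623.5 t N.

1620 t N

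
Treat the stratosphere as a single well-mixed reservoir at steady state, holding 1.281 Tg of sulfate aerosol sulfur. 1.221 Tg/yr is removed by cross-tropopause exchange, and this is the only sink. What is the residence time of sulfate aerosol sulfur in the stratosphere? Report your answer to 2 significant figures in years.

τ = M / F = 1.281 / 1.221 = 1.049 yr.

1.0 yr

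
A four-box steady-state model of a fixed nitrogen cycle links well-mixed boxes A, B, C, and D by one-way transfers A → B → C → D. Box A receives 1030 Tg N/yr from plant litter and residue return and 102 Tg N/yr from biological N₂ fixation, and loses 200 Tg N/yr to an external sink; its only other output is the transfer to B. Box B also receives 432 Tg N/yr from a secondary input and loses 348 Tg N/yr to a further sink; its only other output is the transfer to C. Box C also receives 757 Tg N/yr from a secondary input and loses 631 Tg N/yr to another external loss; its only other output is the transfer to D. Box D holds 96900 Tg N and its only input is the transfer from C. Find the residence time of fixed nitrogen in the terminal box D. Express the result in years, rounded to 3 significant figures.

Box A: F(A→B) = (1030 + 102) − 200 = 932.00 Tg N/yr.
Box B: F(B→C) = (932.00 + 432) − 348 = 1016.0 Tg N/yr.
Box C: F(C→D) = (1016.0 + 757) − 631 = 1142.0 Tg N/yr.
Box D throughput = its input = 1142.0 Tg N/yr; τ = 96900 / 1142.0 = 84.85 yr.

84.9 yr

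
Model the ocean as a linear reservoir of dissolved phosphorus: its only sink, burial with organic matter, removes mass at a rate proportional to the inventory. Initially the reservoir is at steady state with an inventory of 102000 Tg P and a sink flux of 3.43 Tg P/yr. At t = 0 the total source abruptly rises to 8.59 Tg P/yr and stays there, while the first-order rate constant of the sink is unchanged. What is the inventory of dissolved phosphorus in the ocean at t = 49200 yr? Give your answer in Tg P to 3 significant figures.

τ = M₀/F₀ = 102000/3.43 = 29740 yr; rate constant k = 1/τ.
New steady state M_∞ = F₁/k = F₁·τ = 8.59 × 29740 = 255450 Tg P.
M(t) = M_∞ + (M₀ − M_∞)·e^(−t/τ); t/τ = 49200/29740 = 1.654, so e^(−t/τ) = 0.1912.
M(t) = 255450 − 153400 × 0.1912 = 226110 Tg P.

226000 Tg P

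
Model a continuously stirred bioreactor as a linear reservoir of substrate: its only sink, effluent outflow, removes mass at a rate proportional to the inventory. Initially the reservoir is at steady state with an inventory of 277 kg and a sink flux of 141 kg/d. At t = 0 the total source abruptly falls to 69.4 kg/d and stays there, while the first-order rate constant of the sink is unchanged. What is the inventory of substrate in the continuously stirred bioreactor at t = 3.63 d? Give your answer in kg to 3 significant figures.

Residence time τ = M₀/F₀ = 1.965 d. The eventual steady state is M_∞ = M₀·(F₁/F₀) = 277 × 69.4/141 = 136.34 kg.
The anomaly ΔM(t) = M(t) − M_∞ decays as ΔM₀·e^(−t/τ) with ΔM₀ = 277 − 136.34 = 140.7 kg.
At t = 3.63 d, e^(−t/τ) = e^(−1.848) = 0.1576, so ΔM = 22.17 kg and M = 136.34 + 22.17 = 158.51 kg.

159 kg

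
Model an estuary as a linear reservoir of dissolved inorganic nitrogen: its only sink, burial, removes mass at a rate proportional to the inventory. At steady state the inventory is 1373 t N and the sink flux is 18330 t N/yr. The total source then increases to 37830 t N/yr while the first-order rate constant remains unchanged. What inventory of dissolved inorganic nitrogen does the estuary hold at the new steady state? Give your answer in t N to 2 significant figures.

2800 t N

Rate constant k = F/M = 18330 / 1373 = 13.35 yr⁻¹.
At the new steady state, source = k·M_new ⇒ M_new = 37830 / 13.35 = 2834 t N.
(Equivalently M_new = M × F_new/F_old = 1373 × 37830/18330.)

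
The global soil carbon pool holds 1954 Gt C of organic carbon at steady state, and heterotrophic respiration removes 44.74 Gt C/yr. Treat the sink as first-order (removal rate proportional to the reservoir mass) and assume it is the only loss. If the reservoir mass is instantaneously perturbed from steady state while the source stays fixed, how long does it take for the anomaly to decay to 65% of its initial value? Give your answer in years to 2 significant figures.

19 yr

For a linear reservoir the anomaly decays as exp(−t/τ) with τ = M/F = 1954/44.74 = 43.67 yr.
exp(−t/τ) = 0.65 ⇒ t = −τ ln(0.65) = 43.67 × 0.4308 = 18.81 yr.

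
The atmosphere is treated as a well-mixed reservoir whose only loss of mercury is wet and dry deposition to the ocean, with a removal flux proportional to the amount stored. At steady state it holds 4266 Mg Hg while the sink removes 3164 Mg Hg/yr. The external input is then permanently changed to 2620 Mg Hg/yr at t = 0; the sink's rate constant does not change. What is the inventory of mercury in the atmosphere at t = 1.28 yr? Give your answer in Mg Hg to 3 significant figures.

3820 Mg Hg

The sink rate constant is k = F₀/M₀ = 3164/4266 = 0.7417 yr⁻¹.
Solving dM/dt = F₁ − kM with M(0) = M₀ gives M(t) = F₁/k + (M₀ − F₁/k)·e^(−kt).
F₁/k = 2620/0.7417 = 3532.5 Mg Hg; kt = 0.7417 × 1.28 = 0.9493, e^(−kt) = 0.3870.
M(1.28) = 3532.5 + (4266 − 3532.5) × 0.3870 = 3532.5 + 283.8 = 3816.4 Mg Hg.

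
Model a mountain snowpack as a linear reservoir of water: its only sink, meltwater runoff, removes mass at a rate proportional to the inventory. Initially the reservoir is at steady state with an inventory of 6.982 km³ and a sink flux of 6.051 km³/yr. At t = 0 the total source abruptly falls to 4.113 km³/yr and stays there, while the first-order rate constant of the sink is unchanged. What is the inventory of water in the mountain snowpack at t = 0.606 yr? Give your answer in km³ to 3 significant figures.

6.07 km³

The sink rate constant is k = F₀/M₀ = 6.051/6.982 = 0.8667 yr⁻¹.
Solving dM/dt = F₁ − kM with M(0) = M₀ gives M(t) = F₁/k + (M₀ − F₁/k)·e^(−kt).
F₁/k = 4.113/0.8667 = 4.7458 km³; kt = 0.8667 × 0.606 = 0.5252, e^(−kt) = 0.5914.
M(0.606) = 4.7458 + (6.982 − 4.7458) × 0.5914 = 4.7458 + 1.323 = 6.0684 km³.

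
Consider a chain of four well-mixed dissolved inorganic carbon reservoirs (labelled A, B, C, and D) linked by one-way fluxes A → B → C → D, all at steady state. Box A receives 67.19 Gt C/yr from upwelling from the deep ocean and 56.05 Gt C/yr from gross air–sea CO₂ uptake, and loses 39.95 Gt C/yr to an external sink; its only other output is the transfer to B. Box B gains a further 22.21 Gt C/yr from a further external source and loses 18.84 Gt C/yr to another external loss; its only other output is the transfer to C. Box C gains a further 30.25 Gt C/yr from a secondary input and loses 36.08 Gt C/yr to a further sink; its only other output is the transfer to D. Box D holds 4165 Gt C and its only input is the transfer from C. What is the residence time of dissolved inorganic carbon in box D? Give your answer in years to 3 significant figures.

Box A: F(A→B) = (67.19 + 56.05) − 39.95 = 83.290 Gt C/yr.
Box B: F(B→C) = (83.290 + 22.21) − 18.84 = 86.660 Gt C/yr.
Box C: F(C→D) = (86.660 + 30.25) − 36.08 = 80.830 Gt C/yr.
Box D throughput = its input = 80.830 Gt C/yr; τ = 4165 / 80.830 = 51.53 yr.

51.5 yr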